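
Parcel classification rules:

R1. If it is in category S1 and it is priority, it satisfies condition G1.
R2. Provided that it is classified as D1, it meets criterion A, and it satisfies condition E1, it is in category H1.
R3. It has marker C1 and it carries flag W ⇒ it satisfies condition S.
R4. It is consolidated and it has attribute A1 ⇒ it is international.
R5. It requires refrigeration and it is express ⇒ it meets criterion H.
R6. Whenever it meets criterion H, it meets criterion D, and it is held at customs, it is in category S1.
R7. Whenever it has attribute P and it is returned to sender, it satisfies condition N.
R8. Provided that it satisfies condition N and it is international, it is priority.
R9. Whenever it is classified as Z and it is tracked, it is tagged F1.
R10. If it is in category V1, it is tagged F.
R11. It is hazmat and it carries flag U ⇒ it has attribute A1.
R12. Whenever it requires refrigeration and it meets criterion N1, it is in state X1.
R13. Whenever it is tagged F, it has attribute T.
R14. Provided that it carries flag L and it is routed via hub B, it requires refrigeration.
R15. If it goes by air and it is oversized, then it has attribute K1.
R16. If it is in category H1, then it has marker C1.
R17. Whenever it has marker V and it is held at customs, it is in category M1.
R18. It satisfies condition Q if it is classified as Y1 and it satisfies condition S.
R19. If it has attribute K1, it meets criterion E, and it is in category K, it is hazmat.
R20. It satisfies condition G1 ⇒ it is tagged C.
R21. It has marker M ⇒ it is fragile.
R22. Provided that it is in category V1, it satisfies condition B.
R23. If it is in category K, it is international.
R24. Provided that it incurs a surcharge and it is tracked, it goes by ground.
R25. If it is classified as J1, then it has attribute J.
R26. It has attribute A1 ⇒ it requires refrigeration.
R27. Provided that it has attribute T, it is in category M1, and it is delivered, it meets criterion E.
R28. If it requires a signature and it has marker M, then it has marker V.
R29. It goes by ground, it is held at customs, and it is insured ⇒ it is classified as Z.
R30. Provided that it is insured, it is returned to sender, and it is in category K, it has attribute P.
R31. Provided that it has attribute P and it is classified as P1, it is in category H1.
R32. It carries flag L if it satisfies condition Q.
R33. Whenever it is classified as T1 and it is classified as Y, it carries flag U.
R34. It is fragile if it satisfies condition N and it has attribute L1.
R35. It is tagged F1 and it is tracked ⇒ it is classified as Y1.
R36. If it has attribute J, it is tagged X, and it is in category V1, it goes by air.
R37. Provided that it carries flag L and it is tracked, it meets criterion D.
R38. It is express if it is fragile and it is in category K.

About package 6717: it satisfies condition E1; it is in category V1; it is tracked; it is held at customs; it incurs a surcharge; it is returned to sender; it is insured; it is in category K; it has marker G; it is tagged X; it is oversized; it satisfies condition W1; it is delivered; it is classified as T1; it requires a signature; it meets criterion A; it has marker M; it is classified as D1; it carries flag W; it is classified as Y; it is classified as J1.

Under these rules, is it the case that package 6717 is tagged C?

By R2 (it is classified as D1, it meets criterion A, it satisfies condition E1): it is in category H1.
By R10 (it is in category V1): it is tagged F.
By R13 (it is tagged F): it has attribute T.
By R16 (it is in category H1): it has marker C1.
By R21 (it has marker M): it is fragile.
By R23 (it is in category K): it is international.
By R24 (it incurs a surcharge, it is tracked): it goes by ground.
By R25 (it is classified as J1): it has attribute J.
By R28 (it requires a signature, it has marker M): it has marker V.
By R29 (it goes by ground, it is held at customs, it is insured): it is classified as Z.
By R30 (it is insured, it is returned to sender, it is in category K): it has attribute P.
By R33 (it is classified as T1, it is classified as Y): it carries flag U.
By R36 (it has attribute J, it is tagged X, it is in category V1): it goes by air.
By R38 (it is fragile, it is in category K): it is express.
By R3 (it has marker C1, it carries flag W): it satisfies condition S.
By R7 (it has attribute P, it is returned to sender): it satisfies condition N.
By R8 (it satisfies condition N, it is international): it is priority.
By R9 (it is classified as Z, it is tracked): it is tagged F1.
By R15 (it goes by air, it is oversized): it has attribute K1.
By R17 (it has marker V, it is held at customs): it is in category M1.
By R27 (it has attribute T, it is in category M1, it is delivered): it meets criterion E.
By R35 (it is tagged F1, it is tracked): it is classified as Y1.
By R18 (it is classified as Y1, it satisfies condition S): it satisfies condition Q.
By R19 (it has attribute K1, it meets criterion E, it is in category K): it is hazmat.
By R32 (it satisfies condition Q): it carries flag L.
By R37 (it carries flag L, it is tracked): it meets criterion D.
By R11 (it is hazmat, it carries flag U): it has attribute A1.
By R26 (it has attribute A1): it requires refrigeration.
By R5 (it requires refrigeration, it is express): it meets criterion H.
By R6 (it meets criterion H, it meets criterion D, it is held at customs): it is in category S1.
By R1 (it is in category S1, it is priority): it satisfies condition G1.
By R20 (it satisfies condition G1): it is tagged C.

Yes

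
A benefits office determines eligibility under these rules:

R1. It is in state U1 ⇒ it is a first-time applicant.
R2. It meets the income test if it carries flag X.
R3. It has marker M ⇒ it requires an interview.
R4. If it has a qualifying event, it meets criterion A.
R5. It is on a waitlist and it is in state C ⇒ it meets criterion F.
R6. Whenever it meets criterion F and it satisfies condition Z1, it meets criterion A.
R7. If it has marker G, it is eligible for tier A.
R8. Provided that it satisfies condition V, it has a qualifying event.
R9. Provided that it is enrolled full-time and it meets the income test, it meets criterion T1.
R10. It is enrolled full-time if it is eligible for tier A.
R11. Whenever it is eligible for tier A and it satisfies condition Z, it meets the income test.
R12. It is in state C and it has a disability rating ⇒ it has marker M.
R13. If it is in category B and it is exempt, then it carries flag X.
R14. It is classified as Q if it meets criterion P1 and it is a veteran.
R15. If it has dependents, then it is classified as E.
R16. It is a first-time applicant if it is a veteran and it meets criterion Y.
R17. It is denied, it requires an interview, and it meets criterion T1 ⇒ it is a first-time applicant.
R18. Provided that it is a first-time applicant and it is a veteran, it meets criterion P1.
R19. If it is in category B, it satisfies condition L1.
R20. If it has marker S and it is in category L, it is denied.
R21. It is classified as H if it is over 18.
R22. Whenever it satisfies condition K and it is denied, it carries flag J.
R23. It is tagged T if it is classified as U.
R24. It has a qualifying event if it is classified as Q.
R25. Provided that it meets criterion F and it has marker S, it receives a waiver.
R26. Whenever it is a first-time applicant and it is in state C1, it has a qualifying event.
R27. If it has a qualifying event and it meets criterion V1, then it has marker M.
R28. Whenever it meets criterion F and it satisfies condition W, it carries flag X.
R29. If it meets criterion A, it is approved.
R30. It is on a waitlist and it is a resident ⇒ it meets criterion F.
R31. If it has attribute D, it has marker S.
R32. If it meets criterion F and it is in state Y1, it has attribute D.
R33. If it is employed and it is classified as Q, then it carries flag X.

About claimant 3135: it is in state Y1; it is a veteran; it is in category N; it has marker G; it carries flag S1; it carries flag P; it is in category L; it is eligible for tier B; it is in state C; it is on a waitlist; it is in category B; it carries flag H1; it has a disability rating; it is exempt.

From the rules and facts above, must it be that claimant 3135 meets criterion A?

By R5 (it is on a waitlist, it is in state C): it meets criterion F.
By R7 (it has marker G): it is eligible for tier A.
By R10 (it is eligible for tier A): it is enrolled full-time.
By R12 (it is in state C, it has a disability rating): it has marker M.
By R13 (it is in category B, it is exempt): it carries flag X.
By R32 (it meets criterion F, it is in state Y1): it has attribute D.
By R2 (it carries flag X): it meets the income test.
By R3 (it has marker M): it requires an interview.
By R9 (it is enrolled full-time, it meets the income test): it meets criterion T1.
By R31 (it has attribute D): it has marker S.
By R20 (it has marker S, it is in category L): it is denied.
By R17 (it is denied, it requires an interview, it meets criterion T1): it is a first-time applicant.
By R18 (it is a first-time applicant, it is a veteran): it meets criterion P1.
By R14 (it meets criterion P1, it is a veteran): it is classified as Q.
By R24 (it is classified as Q): it has a qualifying event.
By R4 (it has a qualifying event): it meets criterion A.

Yes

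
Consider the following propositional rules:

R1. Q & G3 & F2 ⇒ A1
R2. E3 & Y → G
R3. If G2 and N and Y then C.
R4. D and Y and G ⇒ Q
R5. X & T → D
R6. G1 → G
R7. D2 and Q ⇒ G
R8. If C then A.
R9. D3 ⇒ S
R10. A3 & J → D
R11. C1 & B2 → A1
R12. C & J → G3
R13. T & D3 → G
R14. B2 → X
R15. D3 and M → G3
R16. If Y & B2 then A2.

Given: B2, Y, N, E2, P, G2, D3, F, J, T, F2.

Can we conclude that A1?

Yes

C  (by R3: G2, N, Y)
G3  (by R12: C, J)
G  (by R13: T, D3)
X  (by R14: B2)
D  (by R5: X, T)
Q  (by R4: D, Y, G)
A1  (by R1: Q, G3, F2)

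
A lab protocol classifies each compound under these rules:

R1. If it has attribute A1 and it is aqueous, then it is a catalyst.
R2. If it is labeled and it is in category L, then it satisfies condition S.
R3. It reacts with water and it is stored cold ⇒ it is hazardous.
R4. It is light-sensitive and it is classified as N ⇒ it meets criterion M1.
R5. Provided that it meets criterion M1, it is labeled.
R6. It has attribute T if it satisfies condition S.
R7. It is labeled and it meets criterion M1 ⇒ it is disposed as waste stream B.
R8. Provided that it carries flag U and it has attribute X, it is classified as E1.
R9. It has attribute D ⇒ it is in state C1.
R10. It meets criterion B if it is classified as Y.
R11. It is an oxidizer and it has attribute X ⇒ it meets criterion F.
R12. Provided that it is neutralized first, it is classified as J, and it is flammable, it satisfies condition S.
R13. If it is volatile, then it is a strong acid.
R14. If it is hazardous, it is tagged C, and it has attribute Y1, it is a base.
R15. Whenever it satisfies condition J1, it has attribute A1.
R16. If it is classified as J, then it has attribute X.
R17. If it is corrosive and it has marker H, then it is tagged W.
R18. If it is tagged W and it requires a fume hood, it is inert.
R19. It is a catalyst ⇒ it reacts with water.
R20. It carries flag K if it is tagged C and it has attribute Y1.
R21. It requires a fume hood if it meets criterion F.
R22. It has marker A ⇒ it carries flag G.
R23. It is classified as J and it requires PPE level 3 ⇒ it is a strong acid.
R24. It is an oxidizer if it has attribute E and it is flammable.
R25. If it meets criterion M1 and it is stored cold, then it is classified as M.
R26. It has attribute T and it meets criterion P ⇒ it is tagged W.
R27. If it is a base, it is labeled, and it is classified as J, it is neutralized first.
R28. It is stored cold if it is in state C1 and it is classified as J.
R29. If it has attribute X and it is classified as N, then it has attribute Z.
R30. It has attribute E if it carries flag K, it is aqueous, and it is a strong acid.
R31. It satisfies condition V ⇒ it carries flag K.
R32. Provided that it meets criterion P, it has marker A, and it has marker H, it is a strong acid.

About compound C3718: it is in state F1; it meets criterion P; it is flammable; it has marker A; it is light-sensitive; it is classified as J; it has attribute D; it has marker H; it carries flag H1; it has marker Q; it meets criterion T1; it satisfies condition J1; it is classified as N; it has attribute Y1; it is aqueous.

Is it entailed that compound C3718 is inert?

Forward chaining from the given facts derives: meets criterion M1, is labeled, is disposed as waste stream B, is in state C1, has attribute A1, has attribute X, carries flag G, is stored cold, has attribute Z, is a strong acid, is a catalyst, reacts with water, is classified as M, is hazardous.
The only rule concluding "it is inert" is R18, which needs "it is tagged W"; that is never established.

No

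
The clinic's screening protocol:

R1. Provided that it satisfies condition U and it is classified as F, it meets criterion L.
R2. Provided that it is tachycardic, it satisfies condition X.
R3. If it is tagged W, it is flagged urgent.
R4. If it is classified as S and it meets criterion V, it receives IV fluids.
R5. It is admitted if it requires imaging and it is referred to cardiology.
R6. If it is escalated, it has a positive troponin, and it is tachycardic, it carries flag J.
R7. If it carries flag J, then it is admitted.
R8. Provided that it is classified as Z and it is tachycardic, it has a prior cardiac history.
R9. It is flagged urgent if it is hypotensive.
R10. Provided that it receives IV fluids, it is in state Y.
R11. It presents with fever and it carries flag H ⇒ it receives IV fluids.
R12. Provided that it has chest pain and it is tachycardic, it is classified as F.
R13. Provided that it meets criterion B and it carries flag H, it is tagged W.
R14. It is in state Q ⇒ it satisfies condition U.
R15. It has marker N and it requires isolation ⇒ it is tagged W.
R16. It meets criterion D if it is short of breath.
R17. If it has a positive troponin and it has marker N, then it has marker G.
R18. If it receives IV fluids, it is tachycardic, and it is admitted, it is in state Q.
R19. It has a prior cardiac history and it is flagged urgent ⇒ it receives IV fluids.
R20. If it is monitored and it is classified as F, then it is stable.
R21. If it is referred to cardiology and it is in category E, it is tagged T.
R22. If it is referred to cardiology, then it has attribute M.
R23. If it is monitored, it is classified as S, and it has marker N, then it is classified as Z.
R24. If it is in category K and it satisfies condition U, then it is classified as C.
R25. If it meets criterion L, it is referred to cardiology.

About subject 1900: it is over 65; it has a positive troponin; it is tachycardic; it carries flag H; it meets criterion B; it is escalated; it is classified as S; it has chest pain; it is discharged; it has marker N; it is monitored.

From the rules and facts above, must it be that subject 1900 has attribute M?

Yes

By R6 (it is escalated, it has a positive troponin, it is tachycardic): it carries flag J.
By R7 (it carries flag J): it is admitted.
By R12 (it has chest pain, it is tachycardic): it is classified as F.
By R13 (it meets criterion B, it carries flag H): it is tagged W.
By R23 (it is monitored, it is classified as S, it has marker N): it is classified as Z.
By R3 (it is tagged W): it is flagged urgent.
By R8 (it is classified as Z, it is tachycardic): it has a prior cardiac history.
By R19 (it has a prior cardiac history, it is flagged urgent): it receives IV fluids.
By R18 (it receives IV fluids, it is tachycardic, it is admitted): it is in state Q.
By R14 (it is in state Q): it satisfies condition U.
By R1 (it satisfies condition U, it is classified as F): it meets criterion L.
By R25 (it meets criterion L): it is referred to cardiology.
By R22 (it is referred to cardiology): it has attribute M.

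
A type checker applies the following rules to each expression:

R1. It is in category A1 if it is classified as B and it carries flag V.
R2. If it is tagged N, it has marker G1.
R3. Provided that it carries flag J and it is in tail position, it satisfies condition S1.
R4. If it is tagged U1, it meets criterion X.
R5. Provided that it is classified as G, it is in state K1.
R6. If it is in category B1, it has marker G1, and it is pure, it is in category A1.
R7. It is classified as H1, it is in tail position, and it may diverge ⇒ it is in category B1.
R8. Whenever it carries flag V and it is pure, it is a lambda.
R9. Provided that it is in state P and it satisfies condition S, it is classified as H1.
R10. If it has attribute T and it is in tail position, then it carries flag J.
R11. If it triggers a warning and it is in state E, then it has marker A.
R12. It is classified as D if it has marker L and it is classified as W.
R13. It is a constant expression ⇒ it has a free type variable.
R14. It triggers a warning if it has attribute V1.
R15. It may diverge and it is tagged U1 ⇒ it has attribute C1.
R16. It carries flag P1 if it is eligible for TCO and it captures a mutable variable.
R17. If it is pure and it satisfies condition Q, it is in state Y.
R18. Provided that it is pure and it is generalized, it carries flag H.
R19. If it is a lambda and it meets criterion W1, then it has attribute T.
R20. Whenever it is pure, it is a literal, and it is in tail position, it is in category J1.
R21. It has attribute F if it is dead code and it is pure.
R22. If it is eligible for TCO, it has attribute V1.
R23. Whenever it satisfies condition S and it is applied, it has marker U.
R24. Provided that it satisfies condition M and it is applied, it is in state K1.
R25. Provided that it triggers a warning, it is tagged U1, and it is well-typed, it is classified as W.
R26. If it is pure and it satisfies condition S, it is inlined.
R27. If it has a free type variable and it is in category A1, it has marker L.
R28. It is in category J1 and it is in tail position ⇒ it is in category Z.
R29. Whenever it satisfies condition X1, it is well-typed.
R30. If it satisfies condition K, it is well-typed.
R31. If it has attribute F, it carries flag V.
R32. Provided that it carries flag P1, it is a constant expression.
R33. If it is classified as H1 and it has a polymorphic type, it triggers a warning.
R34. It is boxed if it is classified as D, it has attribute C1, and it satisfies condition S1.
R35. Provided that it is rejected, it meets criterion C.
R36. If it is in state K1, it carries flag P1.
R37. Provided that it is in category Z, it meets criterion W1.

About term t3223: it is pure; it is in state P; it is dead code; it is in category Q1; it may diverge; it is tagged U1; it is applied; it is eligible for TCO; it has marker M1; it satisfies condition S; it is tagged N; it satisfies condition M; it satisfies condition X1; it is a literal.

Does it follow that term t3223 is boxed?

Forward chaining from the given facts derives: has marker G1, meets criterion X, is classified as H1, has attribute C1, has attribute F, has attribute V1, has marker U, is in state K1, is inlined, is well-typed, carries flag V, carries flag P1, is a lambda, triggers a warning, is classified as W, is a constant expression, has a free type variable.
The only rule concluding "it is boxed" is R34, which needs "it is classified as D"; that is never established.

No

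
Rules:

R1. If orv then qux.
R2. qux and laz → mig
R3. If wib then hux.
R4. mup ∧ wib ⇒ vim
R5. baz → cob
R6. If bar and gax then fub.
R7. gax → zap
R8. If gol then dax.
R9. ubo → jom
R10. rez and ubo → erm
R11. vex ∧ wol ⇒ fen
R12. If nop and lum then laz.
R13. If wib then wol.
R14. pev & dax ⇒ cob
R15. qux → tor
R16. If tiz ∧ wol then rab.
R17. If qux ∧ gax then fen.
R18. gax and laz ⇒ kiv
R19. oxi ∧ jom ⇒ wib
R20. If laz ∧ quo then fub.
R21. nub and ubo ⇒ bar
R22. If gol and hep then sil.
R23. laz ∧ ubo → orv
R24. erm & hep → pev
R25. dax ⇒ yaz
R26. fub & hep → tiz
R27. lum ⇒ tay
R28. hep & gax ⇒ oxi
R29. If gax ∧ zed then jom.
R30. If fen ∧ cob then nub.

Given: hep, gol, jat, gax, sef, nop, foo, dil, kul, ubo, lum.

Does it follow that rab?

Forward chaining from the given facts derives: zap, dax, jom, laz, kiv, sil, orv, yaz, tay, oxi, qux, mig, tor, fen, wib, hux, wol.
The only rule concluding rab is R16, which needs tiz; that is never established.

No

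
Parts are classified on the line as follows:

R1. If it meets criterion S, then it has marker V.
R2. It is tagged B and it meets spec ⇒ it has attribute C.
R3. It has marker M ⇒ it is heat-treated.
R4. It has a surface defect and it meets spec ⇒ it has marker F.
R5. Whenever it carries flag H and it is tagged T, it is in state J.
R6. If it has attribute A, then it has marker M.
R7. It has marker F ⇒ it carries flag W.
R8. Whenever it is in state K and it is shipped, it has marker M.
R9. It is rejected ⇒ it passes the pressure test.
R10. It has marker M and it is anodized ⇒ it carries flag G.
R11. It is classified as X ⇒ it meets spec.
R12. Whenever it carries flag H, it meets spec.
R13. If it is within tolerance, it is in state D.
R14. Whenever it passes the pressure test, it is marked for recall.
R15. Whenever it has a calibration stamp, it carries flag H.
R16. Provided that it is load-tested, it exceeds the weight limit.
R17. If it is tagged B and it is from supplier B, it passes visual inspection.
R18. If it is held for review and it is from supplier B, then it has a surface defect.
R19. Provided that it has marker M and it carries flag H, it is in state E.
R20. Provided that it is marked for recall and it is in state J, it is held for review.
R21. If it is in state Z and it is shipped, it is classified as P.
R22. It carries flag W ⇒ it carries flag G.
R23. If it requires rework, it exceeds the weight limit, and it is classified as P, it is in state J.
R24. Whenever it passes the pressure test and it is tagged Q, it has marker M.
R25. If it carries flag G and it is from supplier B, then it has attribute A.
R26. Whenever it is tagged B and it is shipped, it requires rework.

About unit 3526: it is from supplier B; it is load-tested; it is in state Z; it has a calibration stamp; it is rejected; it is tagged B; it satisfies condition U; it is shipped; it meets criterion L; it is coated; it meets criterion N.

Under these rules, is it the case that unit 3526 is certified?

No

Forward chaining from the given facts derives: passes the pressure test, is marked for recall, carries flag H, exceeds the weight limit, passes visual inspection, is classified as P, requires rework, meets spec, is in state J, has attribute C, is held for review, has a surface defect, has marker F, carries flag W, carries flag G, has attribute A, has marker M, is in state E, is heat-treated.
No rule has "it is certified" as its conclusion, and it is not among the given facts.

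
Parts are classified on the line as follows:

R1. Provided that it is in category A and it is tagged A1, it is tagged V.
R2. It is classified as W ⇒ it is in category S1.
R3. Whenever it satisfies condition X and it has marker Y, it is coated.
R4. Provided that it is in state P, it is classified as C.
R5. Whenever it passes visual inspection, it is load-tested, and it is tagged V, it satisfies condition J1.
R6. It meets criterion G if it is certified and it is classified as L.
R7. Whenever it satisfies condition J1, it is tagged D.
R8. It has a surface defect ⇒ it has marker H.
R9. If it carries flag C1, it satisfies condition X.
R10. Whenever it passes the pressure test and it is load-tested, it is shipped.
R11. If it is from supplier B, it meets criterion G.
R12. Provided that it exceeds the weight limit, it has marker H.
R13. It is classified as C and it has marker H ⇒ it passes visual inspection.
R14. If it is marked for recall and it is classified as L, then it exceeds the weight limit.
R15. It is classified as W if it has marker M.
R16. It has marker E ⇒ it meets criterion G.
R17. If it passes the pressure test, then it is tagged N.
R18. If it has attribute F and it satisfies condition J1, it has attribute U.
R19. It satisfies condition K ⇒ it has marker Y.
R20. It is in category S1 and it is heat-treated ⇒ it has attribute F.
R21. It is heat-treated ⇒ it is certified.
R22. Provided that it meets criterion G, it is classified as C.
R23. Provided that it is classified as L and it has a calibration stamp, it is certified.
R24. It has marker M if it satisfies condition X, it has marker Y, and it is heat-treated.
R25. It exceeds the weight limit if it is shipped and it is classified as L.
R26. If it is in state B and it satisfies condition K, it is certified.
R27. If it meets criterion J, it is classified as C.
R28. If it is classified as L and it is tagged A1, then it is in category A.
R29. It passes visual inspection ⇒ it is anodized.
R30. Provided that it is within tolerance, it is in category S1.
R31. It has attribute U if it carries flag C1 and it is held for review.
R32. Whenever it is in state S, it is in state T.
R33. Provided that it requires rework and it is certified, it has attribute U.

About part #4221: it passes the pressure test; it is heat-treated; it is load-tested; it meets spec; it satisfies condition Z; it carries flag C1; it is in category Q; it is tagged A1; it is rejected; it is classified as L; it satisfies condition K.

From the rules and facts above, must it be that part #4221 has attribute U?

By R9 (it carries flag C1): it satisfies condition X.
By R10 (it passes the pressure test, it is load-tested): it is shipped.
By R19 (it satisfies condition K): it has marker Y.
By R21 (it is heat-treated): it is certified.
By R24 (it satisfies condition X, it has marker Y, it is heat-treated): it has marker M.
By R25 (it is shipped, it is classified as L): it exceeds the weight limit.
By R28 (it is classified as L, it is tagged A1): it is in category A.
By R1 (it is in category A, it is tagged A1): it is tagged V.
By R6 (it is certified, it is classified as L): it meets criterion G.
By R12 (it exceeds the weight limit): it has marker H.
By R15 (it has marker M): it is classified as W.
By R22 (it meets criterion G): it is classified as C.
By R2 (it is classified as W): it is in category S1.
By R13 (it is classified as C, it has marker H): it passes visual inspection.
By R20 (it is in category S1, it is heat-treated): it has attribute F.
By R5 (it passes visual inspection, it is load-tested, it is tagged V): it satisfies condition J1.
By R18 (it has attribute F, it satisfies condition J1): it has attribute U.

Yes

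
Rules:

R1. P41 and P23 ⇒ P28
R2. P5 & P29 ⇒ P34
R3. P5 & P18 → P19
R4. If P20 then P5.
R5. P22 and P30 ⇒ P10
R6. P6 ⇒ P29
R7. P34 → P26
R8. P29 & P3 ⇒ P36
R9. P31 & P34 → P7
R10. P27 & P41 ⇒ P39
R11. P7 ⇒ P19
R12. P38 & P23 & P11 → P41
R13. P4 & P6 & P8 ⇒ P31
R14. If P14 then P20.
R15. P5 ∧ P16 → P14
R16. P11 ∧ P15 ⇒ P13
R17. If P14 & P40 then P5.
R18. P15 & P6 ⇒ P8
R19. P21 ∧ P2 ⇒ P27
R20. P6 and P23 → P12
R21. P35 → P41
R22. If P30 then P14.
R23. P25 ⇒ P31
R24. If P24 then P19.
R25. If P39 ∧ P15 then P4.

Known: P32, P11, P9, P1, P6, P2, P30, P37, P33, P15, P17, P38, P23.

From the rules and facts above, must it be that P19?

No

Forward chaining from the given facts derives: P29, P41, P13, P8, P12, P14, P28, P20, P5, P34, P26.
Rules concluding P19: R3 needs P18; R11 needs P7; R24 needs P24 — none of these are established.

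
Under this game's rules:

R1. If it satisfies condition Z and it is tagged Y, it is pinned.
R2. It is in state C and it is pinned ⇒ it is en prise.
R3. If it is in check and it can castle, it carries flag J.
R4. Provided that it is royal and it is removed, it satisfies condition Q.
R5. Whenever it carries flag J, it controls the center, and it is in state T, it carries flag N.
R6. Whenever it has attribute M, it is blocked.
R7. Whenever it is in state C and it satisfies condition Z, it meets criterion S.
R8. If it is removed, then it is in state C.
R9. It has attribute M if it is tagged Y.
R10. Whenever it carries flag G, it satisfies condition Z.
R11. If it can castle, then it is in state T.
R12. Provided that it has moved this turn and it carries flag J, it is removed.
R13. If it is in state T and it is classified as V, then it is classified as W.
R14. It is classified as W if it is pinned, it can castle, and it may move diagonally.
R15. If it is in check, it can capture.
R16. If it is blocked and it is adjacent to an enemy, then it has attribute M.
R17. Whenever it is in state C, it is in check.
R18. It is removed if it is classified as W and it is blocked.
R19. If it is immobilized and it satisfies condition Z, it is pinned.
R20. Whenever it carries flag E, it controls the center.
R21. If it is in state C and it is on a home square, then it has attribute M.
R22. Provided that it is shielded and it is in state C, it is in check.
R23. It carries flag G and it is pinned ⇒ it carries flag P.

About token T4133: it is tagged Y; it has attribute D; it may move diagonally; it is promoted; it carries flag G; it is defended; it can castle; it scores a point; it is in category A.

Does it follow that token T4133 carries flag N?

No

Forward chaining from the given facts derives: has attribute M, satisfies condition Z, is in state T, is pinned, is blocked, is classified as W, is removed, carries flag P, is in state C, is in check, is en prise, carries flag J, meets criterion S, can capture.
The only rule concluding "it carries flag N" is R5, which needs "it controls the center"; that is never established.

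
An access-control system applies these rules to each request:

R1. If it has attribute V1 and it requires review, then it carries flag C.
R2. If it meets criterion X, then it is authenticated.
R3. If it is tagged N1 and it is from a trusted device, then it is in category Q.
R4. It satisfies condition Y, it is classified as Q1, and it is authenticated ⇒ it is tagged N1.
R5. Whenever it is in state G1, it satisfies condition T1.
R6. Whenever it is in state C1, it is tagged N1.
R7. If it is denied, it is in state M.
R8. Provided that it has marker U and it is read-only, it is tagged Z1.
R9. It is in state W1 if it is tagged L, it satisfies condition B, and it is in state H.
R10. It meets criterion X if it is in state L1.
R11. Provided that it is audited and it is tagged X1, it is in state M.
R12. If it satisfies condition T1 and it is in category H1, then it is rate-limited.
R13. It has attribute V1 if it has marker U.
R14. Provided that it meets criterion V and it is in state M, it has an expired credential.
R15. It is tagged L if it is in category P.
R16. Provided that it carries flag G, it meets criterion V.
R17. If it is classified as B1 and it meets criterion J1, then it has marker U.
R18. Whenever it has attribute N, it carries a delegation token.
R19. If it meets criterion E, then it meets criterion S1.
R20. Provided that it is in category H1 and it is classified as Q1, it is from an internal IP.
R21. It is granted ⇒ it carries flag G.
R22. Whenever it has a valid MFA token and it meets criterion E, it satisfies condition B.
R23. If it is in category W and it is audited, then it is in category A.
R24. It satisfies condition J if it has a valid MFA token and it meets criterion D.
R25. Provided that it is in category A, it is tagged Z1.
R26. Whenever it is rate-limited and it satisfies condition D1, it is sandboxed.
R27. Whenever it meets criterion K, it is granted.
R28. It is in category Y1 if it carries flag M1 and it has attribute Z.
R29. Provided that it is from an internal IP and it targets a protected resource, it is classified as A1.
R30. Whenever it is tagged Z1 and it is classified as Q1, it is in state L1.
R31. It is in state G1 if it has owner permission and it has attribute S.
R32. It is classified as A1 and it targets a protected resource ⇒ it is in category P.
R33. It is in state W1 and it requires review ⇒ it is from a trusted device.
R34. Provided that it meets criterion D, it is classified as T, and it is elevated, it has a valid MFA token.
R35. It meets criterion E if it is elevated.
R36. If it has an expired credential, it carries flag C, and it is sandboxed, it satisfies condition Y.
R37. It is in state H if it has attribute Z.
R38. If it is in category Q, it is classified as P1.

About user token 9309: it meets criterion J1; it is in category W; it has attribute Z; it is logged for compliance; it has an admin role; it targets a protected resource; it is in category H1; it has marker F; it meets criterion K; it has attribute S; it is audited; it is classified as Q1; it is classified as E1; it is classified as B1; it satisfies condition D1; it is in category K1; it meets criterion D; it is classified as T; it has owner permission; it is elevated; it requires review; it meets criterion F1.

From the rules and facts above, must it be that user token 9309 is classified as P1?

Forward chaining from the given facts derives: has marker U, is from an internal IP, is in category A, is tagged Z1, is granted, is classified as A1, is in state L1, is in state G1, is in category P, has a valid MFA token, meets criterion E, is in state H, satisfies condition T1, meets criterion X, is rate-limited, has attribute V1, is tagged L, meets criterion S1, carries flag G, satisfies condition B, satisfies condition J, is sandboxed, carries flag C, is authenticated, is in state W1, meets criterion V, is from a trusted device.
The only rule concluding "it is classified as P1" is R38, which needs "it is in category Q"; that is never established.

No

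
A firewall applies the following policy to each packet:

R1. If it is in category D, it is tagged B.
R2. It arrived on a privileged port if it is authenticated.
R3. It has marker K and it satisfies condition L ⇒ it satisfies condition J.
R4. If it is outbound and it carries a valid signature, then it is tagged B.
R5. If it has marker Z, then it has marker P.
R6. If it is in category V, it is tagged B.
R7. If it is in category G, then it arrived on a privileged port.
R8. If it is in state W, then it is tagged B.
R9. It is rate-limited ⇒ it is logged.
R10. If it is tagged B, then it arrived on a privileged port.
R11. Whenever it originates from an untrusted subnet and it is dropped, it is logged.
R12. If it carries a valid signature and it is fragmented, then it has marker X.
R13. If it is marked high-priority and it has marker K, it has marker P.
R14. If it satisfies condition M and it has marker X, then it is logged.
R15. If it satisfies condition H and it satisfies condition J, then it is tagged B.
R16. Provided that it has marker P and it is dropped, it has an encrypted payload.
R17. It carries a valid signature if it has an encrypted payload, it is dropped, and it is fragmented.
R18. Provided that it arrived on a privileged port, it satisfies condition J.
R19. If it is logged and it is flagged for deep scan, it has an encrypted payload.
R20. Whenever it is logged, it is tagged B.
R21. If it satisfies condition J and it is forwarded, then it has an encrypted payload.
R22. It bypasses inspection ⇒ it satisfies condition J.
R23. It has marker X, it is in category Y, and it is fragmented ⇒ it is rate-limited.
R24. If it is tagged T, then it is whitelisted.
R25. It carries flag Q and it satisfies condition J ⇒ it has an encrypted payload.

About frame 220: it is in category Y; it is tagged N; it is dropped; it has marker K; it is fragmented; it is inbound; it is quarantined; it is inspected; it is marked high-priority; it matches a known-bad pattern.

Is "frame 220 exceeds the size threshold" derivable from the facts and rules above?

No

Forward chaining from the given facts derives: has marker P, has an encrypted payload, carries a valid signature, has marker X, is rate-limited, is logged, is tagged B, arrived on a privileged port, satisfies condition J.
No rule has "it exceeds the size threshold" as its conclusion, and it is not among the given facts.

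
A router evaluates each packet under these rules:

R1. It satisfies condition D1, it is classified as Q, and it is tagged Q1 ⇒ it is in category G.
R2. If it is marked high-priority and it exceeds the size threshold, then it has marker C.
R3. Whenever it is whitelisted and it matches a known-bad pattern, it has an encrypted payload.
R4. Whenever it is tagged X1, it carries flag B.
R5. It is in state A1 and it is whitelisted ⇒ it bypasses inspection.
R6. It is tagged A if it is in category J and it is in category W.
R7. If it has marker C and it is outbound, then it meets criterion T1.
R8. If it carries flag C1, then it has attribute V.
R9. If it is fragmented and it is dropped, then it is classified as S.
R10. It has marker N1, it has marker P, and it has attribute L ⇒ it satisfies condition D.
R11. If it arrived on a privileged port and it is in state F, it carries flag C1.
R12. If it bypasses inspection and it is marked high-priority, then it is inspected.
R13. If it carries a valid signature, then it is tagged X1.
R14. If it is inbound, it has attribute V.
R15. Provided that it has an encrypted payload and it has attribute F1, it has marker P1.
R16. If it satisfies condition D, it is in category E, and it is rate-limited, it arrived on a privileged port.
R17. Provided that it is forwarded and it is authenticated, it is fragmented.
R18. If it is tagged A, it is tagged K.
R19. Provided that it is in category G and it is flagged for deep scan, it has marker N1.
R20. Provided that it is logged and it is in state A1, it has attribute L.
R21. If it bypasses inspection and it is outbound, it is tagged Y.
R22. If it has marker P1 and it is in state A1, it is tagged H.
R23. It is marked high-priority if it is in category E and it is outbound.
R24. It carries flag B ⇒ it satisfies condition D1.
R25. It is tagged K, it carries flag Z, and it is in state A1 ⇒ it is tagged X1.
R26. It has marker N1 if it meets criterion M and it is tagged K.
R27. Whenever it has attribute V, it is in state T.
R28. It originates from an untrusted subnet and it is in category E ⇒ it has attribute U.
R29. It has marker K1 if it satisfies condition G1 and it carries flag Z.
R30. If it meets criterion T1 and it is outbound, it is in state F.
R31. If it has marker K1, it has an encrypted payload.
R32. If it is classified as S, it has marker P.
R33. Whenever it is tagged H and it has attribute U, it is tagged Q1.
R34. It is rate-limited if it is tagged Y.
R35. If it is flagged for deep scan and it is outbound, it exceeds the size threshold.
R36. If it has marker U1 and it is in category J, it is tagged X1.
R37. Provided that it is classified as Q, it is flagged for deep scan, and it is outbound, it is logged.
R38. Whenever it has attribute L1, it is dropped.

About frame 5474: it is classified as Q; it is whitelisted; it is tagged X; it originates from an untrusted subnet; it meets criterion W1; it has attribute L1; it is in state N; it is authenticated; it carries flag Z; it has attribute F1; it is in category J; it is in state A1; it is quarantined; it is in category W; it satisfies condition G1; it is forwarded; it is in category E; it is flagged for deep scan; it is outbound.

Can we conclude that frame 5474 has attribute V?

Yes

By R5 (it is in state A1, it is whitelisted): it bypasses inspection.
By R6 (it is in category J, it is in category W): it is tagged A.
By R17 (it is forwarded, it is authenticated): it is fragmented.
By R18 (it is tagged A): it is tagged K.
By R21 (it bypasses inspection, it is outbound): it is tagged Y.
By R23 (it is in category E, it is outbound): it is marked high-priority.
By R25 (it is tagged K, it carries flag Z, it is in state A1): it is tagged X1.
By R28 (it originates from an untrusted subnet, it is in category E): it has attribute U.
By R29 (it satisfies condition G1, it carries flag Z): it has marker K1.
By R31 (it has marker K1): it has an encrypted payload.
By R34 (it is tagged Y): it is rate-limited.
By R35 (it is flagged for deep scan, it is outbound): it exceeds the size threshold.
By R37 (it is classified as Q, it is flagged for deep scan, it is outbound): it is logged.
By R38 (it has attribute L1): it is dropped.
By R2 (it is marked high-priority, it exceeds the size threshold): it has marker C.
By R4 (it is tagged X1): it carries flag B.
By R7 (it has marker C, it is outbound): it meets criterion T1.
By R9 (it is fragmented, it is dropped): it is classified as S.
By R15 (it has an encrypted payload, it has attribute F1): it has marker P1.
By R20 (it is logged, it is in state A1): it has attribute L.
By R22 (it has marker P1, it is in state A1): it is tagged H.
By R24 (it carries flag B): it satisfies condition D1.
By R30 (it meets criterion T1, it is outbound): it is in state F.
By R32 (it is classified as S): it has marker P.
By R33 (it is tagged H, it has attribute U): it is tagged Q1.
By R1 (it satisfies condition D1, it is classified as Q, it is tagged Q1): it is in category G.
By R19 (it is in category G, it is flagged for deep scan): it has marker N1.
By R10 (it has marker N1, it has marker P, it has attribute L): it satisfies condition D.
By R16 (it satisfies condition D, it is in category E, it is rate-limited): it arrived on a privileged port.
By R11 (it arrived on a privileged port, it is in state F): it carries flag C1.
By R8 (it carries flag C1): it has attribute V.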